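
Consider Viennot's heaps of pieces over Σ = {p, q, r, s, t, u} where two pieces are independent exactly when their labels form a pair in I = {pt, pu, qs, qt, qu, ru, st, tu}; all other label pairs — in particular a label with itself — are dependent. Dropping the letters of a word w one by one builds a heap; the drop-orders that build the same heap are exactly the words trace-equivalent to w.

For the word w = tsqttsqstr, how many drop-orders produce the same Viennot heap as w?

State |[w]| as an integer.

piece 0:t — minimal
piece 1:s — minimal
piece 2:q — minimal
piece 3:t rests on {0:t}
piece 4:t rests on {3:t}
piece 5:s rests on {1:s}
piece 6:q rests on {2:q}
piece 7:s rests on {5:s}
piece 8:t rests on {4:t}
piece 9:r rests on {6:q, 7:s, 8:t}
minimal pieces: {0:t, 1:s, 2:q}
ways to finish when only these pieces remain (= sum over removing one remaining piece with nothing left below it):
  1 left: {9}→1
  2 left: {6,9}→1  {7,9}→1  {8,9}→1
  3 left: {2,6,9}→1  {4,8,9}→1  {5,7,9}→1  {6,7,9}→2  {6,8,9}→2  {7,8,9}→2
  4 left: {1,5,7,9}→1  {2,6,7,9}→3  {2,6,8,9}→3  {3,4,8,9}→1  {4,6,8,9}→3  {4,7,8,9}→3  {5,6,7,9}→3  {5,7,8,9}→3  {6,7,8,9}→6
  5 left: {0,3,4,8,9}→1  {1,5,6,7,9}→4  {1,5,7,8,9}→4  {2,4,6,8,9}→6  {2,5,6,7,9}→6  {2,6,7,8,9}→12  {3,4,6,8,9}→4  {3,4,7,8,9}→4  {4,5,7,8,9}→6  {4,6,7,8,9}→12  {5,6,7,8,9}→12
  6 left: {0,3,4,6,8,9}→5  {0,3,4,7,8,9}→5  {1,2,5,6,7,9}→10  {1,4,5,7,8,9}→10  {1,5,6,7,8,9}→20  {2,3,4,6,8,9}→10  {2,4,6,7,8,9}→30  {2,5,6,7,8,9}→30  {3,4,5,7,8,9}→10  {3,4,6,7,8,9}→20  {4,5,6,7,8,9}→30
  7 left: {0,2,3,4,6,8,9}→15  {0,3,4,5,7,8,9}→15  {0,3,4,6,7,8,9}→30  {1,2,5,6,7,8,9}→60  {1,3,4,5,7,8,9}→20  {1,4,5,6,7,8,9}→60  {2,3,4,6,7,8,9}→60  {2,4,5,6,7,8,9}→90  {3,4,5,6,7,8,9}→60
  8 left: {0,1,3,4,5,7,8,9}→35  {0,2,3,4,6,7,8,9}→105  {0,3,4,5,6,7,8,9}→105  {1,2,4,5,6,7,8,9}→210  {1,3,4,5,6,7,8,9}→140  {2,3,4,5,6,7,8,9}→210
  placing 0:t first → 560 extensions
  placing 1:s first → 420 extensions
  placing 2:q first → 280 extensions
total linear extensions = 1260

1260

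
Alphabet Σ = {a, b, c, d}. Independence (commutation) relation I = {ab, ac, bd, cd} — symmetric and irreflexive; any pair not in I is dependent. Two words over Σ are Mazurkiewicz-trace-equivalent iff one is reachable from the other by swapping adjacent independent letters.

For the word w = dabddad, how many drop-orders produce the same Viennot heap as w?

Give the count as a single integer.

7

drop 0:d onto floor
drop 1:a onto {0:d}
drop 2:b onto floor
drop 3:d onto {1:a}
drop 4:d onto {3:d}
drop 5:a onto {4:d}
drop 6:d onto {5:a}
ground layer = {0:d, 2:b}
drop-orders for the pieces not yet dropped (sum over which currently-grounded one goes next):
  1 to go: {2} 1  {6} 1
  2 to go: {2,6} 2  {5,6} 1
  3 to go: {2,5,6} 3  {4,5,6} 1
  4 to go: {2,4,5,6} 4  {3,4,5,6} 1
  5 to go: {1,3,4,5,6} 1  {2,3,4,5,6} 5
  if 0:d drops first: 6 orders
  if 2:b drops first: 1 orders
heap linearizations: 7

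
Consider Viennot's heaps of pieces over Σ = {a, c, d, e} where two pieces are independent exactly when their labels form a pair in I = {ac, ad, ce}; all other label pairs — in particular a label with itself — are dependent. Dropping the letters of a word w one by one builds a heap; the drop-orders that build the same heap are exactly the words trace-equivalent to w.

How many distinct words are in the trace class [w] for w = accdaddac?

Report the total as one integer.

#0=a has no predecessor
#1=c has no predecessor
#2=c depends on [1:c]
#3=d depends on [2:c]
#4=a depends on [0:a]
#5=d depends on [3:d]
#6=d depends on [5:d]
#7=a depends on [4:a]
#8=c depends on [6:d]
sources: [0:a, 1:c]
N(rest) = Σ N(rest − s) over sources s of rest; N(one piece) = 1:
  size 1 → [7]=1  [8]=1
  size 2 → [4,7]=1  [6,8]=1  [7,8]=2
  size 3 → [0,4,7]=1  [4,7,8]=3  [5,6,8]=1  [6,7,8]=3
  size 4 → [0,4,7,8]=4  [3,5,6,8]=1  [4,6,7,8]=6  [5,6,7,8]=4
  size 5 → [0,4,6,7,8]=10  [2,3,5,6,8]=1  [3,5,6,7,8]=5  [4,5,6,7,8]=10
  size 6 → [0,4,5,6,7,8]=20  [1,2,3,5,6,8]=1  [2,3,5,6,7,8]=6  [3,4,5,6,7,8]=15
  size 7 → [0,3,4,5,6,7,8]=35  [1,2,3,5,6,7,8]=7  [2,3,4,5,6,7,8]=21
  first=0(a) contributes 28
  first=1(c) contributes 56
|[w]| = 84

84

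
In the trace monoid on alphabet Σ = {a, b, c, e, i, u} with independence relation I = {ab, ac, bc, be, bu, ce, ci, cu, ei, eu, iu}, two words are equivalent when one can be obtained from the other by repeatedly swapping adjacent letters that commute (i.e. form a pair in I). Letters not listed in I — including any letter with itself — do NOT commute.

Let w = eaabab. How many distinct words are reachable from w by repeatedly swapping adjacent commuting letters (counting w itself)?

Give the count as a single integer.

15

drop 0:e onto floor
drop 1:a onto {0:e}
drop 2:a onto {1:a}
drop 3:b onto floor
drop 4:a onto {2:a}
drop 5:b onto {3:b}
ground layer = {0:e, 3:b}
drop-orders for the pieces not yet dropped (sum over which currently-grounded one goes next):
  1 to go: {4} 1  {5} 1
  2 to go: {2,4} 1  {3,5} 1  {4,5} 2
  3 to go: {1,2,4} 1  {2,4,5} 3  {3,4,5} 3
  4 to go: {0,1,2,4} 1  {1,2,4,5} 4  {2,3,4,5} 6
  if 0:e drops first: 10 orders
  if 3:b drops first: 5 orders
heap linearizations: 15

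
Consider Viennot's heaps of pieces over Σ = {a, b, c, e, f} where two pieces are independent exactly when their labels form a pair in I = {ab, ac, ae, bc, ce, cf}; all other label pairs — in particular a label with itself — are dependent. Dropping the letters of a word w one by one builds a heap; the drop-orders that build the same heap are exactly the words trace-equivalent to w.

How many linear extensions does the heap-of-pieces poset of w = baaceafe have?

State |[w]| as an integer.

0(b) covers ∅
1(a) covers ∅
2(a) covers 1:a
3(c) covers ∅
4(e) covers 0:b
5(a) covers 2:a
6(f) covers 4:e, 5:a
7(e) covers 6:f
floor of heap: 0:b, 1:a, 3:c
completions by unplaced set U, small U first (add the entries for U minus each lowest piece of U):
  |U|=1: {3}:1  {7}:1
  |U|=2: {3,7}:2  {6,7}:1
  |U|=3: {3,6,7}:3  {4,6,7}:1  {5,6,7}:1
  |U|=4: {0,4,6,7}:1  {2,5,6,7}:1  {3,4,6,7}:4  {3,5,6,7}:4  {4,5,6,7}:2
  |U|=5: {0,3,4,6,7}:5  {0,4,5,6,7}:3  {1,2,5,6,7}:1  {2,3,5,6,7}:5  {2,4,5,6,7}:3  {3,4,5,6,7}:10
  |U|=6: {0,2,4,5,6,7}:6  {0,3,4,5,6,7}:18  {1,2,3,5,6,7}:6  {1,2,4,5,6,7}:4  {2,3,4,5,6,7}:18
  start at 0(b): 28
  start at 1(a): 42
  start at 3(c): 10
sum over floor = 80

80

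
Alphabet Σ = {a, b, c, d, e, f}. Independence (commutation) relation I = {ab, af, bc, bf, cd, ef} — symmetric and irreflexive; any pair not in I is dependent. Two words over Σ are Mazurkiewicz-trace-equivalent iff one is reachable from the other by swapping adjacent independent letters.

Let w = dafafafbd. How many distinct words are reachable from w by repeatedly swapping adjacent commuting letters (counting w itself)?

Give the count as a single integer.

0(d) covers ∅
1(a) covers 0:d
2(f) covers 0:d
3(a) covers 1:a
4(f) covers 2:f
5(a) covers 3:a
6(f) covers 4:f
7(b) covers 0:d
8(d) covers 5:a, 6:f, 7:b
floor of heap: 0:d
completions by unplaced set U, small U first (add the entries for U minus each lowest piece of U):
  |U|=1: {8}:1
  |U|=2: {5,8}:1  {6,8}:1  {7,8}:1
  |U|=3: {3,5,8}:1  {4,6,8}:1  {5,6,8}:2  {5,7,8}:2  {6,7,8}:2
  |U|=4: {1,3,5,8}:1  {2,4,6,8}:1  {3,5,6,8}:3  {3,5,7,8}:3  {4,5,6,8}:3  {4,6,7,8}:3  {5,6,7,8}:6
  |U|=5: {1,3,5,6,8}:4  {1,3,5,7,8}:4  {2,4,5,6,8}:4  {2,4,6,7,8}:4  {3,4,5,6,8}:6  {3,5,6,7,8}:12  {4,5,6,7,8}:12
  |U|=6: {1,3,4,5,6,8}:10  {1,3,5,6,7,8}:20  {2,3,4,5,6,8}:10  {2,4,5,6,7,8}:20  {3,4,5,6,7,8}:30
  |U|=7: {1,2,3,4,5,6,8}:20  {1,3,4,5,6,7,8}:60  {2,3,4,5,6,7,8}:60
  start at 0(d): 140

140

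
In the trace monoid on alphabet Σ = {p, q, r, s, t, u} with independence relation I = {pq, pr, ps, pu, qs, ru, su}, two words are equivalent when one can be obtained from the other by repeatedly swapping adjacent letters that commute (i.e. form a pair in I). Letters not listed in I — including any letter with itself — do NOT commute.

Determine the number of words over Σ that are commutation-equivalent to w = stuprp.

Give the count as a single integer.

#0=s has no predecessor
#1=t depends on [0:s]
#2=u depends on [1:t]
#3=p depends on [1:t]
#4=r depends on [1:t]
#5=p depends on [3:p]
sources: [0:s]
N(rest) = Σ N(rest − s) over sources s of rest; N(one piece) = 1:
  size 1 → [2]=1  [4]=1  [5]=1
  size 2 → [2,4]=2  [2,5]=2  [3,5]=1  [4,5]=2
  size 3 → [2,3,5]=3  [2,4,5]=6  [3,4,5]=3
  size 4 → [2,3,4,5]=12
  first=0(s) contributes 12

12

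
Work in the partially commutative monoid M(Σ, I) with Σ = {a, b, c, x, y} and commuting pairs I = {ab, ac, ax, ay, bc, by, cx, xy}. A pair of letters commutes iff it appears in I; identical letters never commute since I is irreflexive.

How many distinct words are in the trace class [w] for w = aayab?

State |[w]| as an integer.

20

piece 0:a — minimal
piece 1:a rests on {0:a}
piece 2:y — minimal
piece 3:a rests on {1:a}
piece 4:b — minimal
minimal pieces: {0:a, 2:y, 4:b}
ways to finish when only these pieces remain (= sum over removing one remaining piece with nothing left below it):
  1 left: {2}→1  {3}→1  {4}→1
  2 left: {1,3}→1  {2,3}→2  {2,4}→2  {3,4}→2
  3 left: {0,1,3}→1  {1,2,3}→3  {1,3,4}→3  {2,3,4}→6
  placing 0:a first → 12 extensions
  placing 2:y first → 4 extensions
  placing 4:b first → 4 extensions
total linear extensions = 20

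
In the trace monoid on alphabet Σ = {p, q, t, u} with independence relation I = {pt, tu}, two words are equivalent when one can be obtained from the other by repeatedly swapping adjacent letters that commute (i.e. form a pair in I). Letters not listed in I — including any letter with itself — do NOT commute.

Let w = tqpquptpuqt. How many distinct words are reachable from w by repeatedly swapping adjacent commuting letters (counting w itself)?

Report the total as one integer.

5

#0=t has no predecessor
#1=q depends on [0:t]
#2=p depends on [1:q]
#3=q depends on [2:p]
#4=u depends on [3:q]
#5=p depends on [4:u]
#6=t depends on [3:q]
#7=p depends on [5:p]
#8=u depends on [7:p]
#9=q depends on [6:t, 8:u]
#10=t depends on [9:q]
sources: [0:t]
N(rest) = Σ N(rest − s) over sources s of rest; N(one piece) = 1:
  size 1 → [10]=1
  size 2 → [9,10]=1
  size 3 → [6,9,10]=1  [8,9,10]=1
  size 4 → [6,8,9,10]=2  [7,8,9,10]=1
  size 5 → [5,7,8,9,10]=1  [6,7,8,9,10]=3
  size 6 → [4,5,7,8,9,10]=1  [5,6,7,8,9,10]=4
  size 7 → [4,5,6,7,8,9,10]=5
  size 8 → [3,4,5,6,7,8,9,10]=5
  size 9 → [2,3,4,5,6,7,8,9,10]=5
  first=0(t) contributes 5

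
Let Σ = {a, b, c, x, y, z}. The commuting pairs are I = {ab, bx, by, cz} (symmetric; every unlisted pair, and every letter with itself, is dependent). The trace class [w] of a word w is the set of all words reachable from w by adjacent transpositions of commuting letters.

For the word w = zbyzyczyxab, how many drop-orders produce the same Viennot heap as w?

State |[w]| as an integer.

16

piece 0:z — minimal
piece 1:b rests on {0:z}
piece 2:y rests on {0:z}
piece 3:z rests on {1:b, 2:y}
piece 4:y rests on {3:z}
piece 5:c rests on {4:y}
piece 6:z rests on {4:y}
piece 7:y rests on {5:c, 6:z}
piece 8:x rests on {7:y}
piece 9:a rests on {8:x}
piece 10:b rests on {5:c, 6:z}
minimal pieces: {0:z}
ways to finish when only these pieces remain (= sum over removing one remaining piece with nothing left below it):
  1 left: {9}→1  {10}→1
  2 left: {8,9}→1  {9,10}→2
  3 left: {7,8,9}→1  {8,9,10}→3
  4 left: {7,8,9,10}→4
  5 left: {5,7,8,9,10}→4  {6,7,8,9,10}→4
  6 left: {5,6,7,8,9,10}→8
  7 left: {4,5,6,7,8,9,10}→8
  8 left: {3,4,5,6,7,8,9,10}→8
  9 left: {1,3,4,5,6,7,8,9,10}→8  {2,3,4,5,6,7,8,9,10}→8
  placing 0:z first → 16 extensions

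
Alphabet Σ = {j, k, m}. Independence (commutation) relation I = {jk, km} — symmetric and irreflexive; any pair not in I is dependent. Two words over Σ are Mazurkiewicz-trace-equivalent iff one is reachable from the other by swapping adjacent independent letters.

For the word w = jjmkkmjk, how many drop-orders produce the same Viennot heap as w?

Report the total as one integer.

56

piece 0:j — minimal
piece 1:j rests on {0:j}
piece 2:m rests on {1:j}
piece 3:k — minimal
piece 4:k rests on {3:k}
piece 5:m rests on {2:m}
piece 6:j rests on {5:m}
piece 7:k rests on {4:k}
minimal pieces: {0:j, 3:k}
ways to finish when only these pieces remain (= sum over removing one remaining piece with nothing left below it):
  1 left: {6}→1  {7}→1
  2 left: {4,7}→1  {5,6}→1  {6,7}→2
  3 left: {2,5,6}→1  {3,4,7}→1  {4,6,7}→3  {5,6,7}→3
  4 left: {1,2,5,6}→1  {2,5,6,7}→4  {3,4,6,7}→4  {4,5,6,7}→6
  5 left: {0,1,2,5,6}→1  {1,2,5,6,7}→5  {2,4,5,6,7}→10  {3,4,5,6,7}→10
  6 left: {0,1,2,5,6,7}→6  {1,2,4,5,6,7}→15  {2,3,4,5,6,7}→20
  placing 0:j first → 35 extensions
  placing 3:k first → 21 extensions
total linear extensions = 56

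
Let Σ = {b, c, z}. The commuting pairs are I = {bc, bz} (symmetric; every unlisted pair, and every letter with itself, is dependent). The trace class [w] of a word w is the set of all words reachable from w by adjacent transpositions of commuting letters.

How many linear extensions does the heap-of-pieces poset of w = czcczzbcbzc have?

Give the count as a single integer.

piece 0:c — minimal
piece 1:z rests on {0:c}
piece 2:c rests on {1:z}
piece 3:c rests on {2:c}
piece 4:z rests on {3:c}
piece 5:z rests on {4:z}
piece 6:b — minimal
piece 7:c rests on {5:z}
piece 8:b rests on {6:b}
piece 9:z rests on {7:c}
piece 10:c rests on {9:z}
minimal pieces: {0:c, 6:b}
ways to finish when only these pieces remain (= sum over removing one remaining piece with nothing left below it):
  1 left: {8}→1  {10}→1
  2 left: {6,8}→1  {8,10}→2  {9,10}→1
  3 left: {6,8,10}→3  {7,9,10}→1  {8,9,10}→3
  4 left: {5,7,9,10}→1  {6,8,9,10}→6  {7,8,9,10}→4
  5 left: {4,5,7,9,10}→1  {5,7,8,9,10}→5  {6,7,8,9,10}→10
  6 left: {3,4,5,7,9,10}→1  {4,5,7,8,9,10}→6  {5,6,7,8,9,10}→15
  7 left: {2,3,4,5,7,9,10}→1  {3,4,5,7,8,9,10}→7  {4,5,6,7,8,9,10}→21
  8 left: {1,2,3,4,5,7,9,10}→1  {2,3,4,5,7,8,9,10}→8  {3,4,5,6,7,8,9,10}→28
  9 left: {0,1,2,3,4,5,7,9,10}→1  {1,2,3,4,5,7,8,9,10}→9  {2,3,4,5,6,7,8,9,10}→36
  placing 0:c first → 45 extensions
  placing 6:b first → 10 extensions
total linear extensions = 55

55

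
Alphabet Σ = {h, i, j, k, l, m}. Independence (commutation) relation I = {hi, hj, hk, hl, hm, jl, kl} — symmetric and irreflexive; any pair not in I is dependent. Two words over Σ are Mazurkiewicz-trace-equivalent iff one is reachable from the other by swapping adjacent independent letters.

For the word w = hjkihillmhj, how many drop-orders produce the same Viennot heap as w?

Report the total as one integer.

165

0(h) covers ∅
1(j) covers ∅
2(k) covers 1:j
3(i) covers 2:k
4(h) covers 0:h
5(i) covers 3:i
6(l) covers 5:i
7(l) covers 6:l
8(m) covers 7:l
9(h) covers 4:h
10(j) covers 8:m
floor of heap: 0:h, 1:j
completions by unplaced set U, small U first (add the entries for U minus each lowest piece of U):
  |U|=1: {9}:1  {10}:1
  |U|=2: {4,9}:1  {8,10}:1  {9,10}:2
  |U|=3: {0,4,9}:1  {4,9,10}:3  {7,8,10}:1  {8,9,10}:3
  |U|=4: {0,4,9,10}:4  {4,8,9,10}:6  {6,7,8,10}:1  {7,8,9,10}:4
  |U|=5: {0,4,8,9,10}:10  {4,7,8,9,10}:10  {5,6,7,8,10}:1  {6,7,8,9,10}:5
  |U|=6: {0,4,7,8,9,10}:20  {3,5,6,7,8,10}:1  {4,6,7,8,9,10}:15  {5,6,7,8,9,10}:6
  |U|=7: {0,4,6,7,8,9,10}:35  {2,3,5,6,7,8,10}:1  {3,5,6,7,8,9,10}:7  {4,5,6,7,8,9,10}:21
  |U|=8: {0,4,5,6,7,8,9,10}:56  {1,2,3,5,6,7,8,10}:1  {2,3,5,6,7,8,9,10}:8  {3,4,5,6,7,8,9,10}:28
  |U|=9: {0,3,4,5,6,7,8,9,10}:84  {1,2,3,5,6,7,8,9,10}:9  {2,3,4,5,6,7,8,9,10}:36
  start at 0(h): 45
  start at 1(j): 120
sum over floor = 165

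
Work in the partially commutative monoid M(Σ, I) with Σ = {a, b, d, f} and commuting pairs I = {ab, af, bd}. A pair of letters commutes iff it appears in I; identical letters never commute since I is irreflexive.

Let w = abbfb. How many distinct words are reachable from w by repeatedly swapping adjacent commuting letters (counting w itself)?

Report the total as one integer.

0(a) covers ∅
1(b) covers ∅
2(b) covers 1:b
3(f) covers 2:b
4(b) covers 3:f
floor of heap: 0:a, 1:b
completions by unplaced set U, small U first (add the entries for U minus each lowest piece of U):
  |U|=1: {0}:1  {4}:1
  |U|=2: {0,4}:2  {3,4}:1
  |U|=3: {0,3,4}:3  {2,3,4}:1
  start at 0(a): 1
  start at 1(b): 4
sum over floor = 5

5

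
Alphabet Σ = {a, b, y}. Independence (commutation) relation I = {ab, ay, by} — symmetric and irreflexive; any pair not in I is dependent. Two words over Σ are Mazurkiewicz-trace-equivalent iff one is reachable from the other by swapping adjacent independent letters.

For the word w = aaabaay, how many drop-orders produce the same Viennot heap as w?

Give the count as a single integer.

0(a) covers ∅
1(a) covers 0:a
2(a) covers 1:a
3(b) covers ∅
4(a) covers 2:a
5(a) covers 4:a
6(y) covers ∅
floor of heap: 0:a, 3:b, 6:y
completions by unplaced set U, small U first (add the entries for U minus each lowest piece of U):
  |U|=1: {3}:1  {5}:1  {6}:1
  |U|=2: {3,5}:2  {3,6}:2  {4,5}:1  {5,6}:2
  |U|=3: {2,4,5}:1  {3,4,5}:3  {3,5,6}:6  {4,5,6}:3
  |U|=4: {1,2,4,5}:1  {2,3,4,5}:4  {2,4,5,6}:4  {3,4,5,6}:12
  |U|=5: {0,1,2,4,5}:1  {1,2,3,4,5}:5  {1,2,4,5,6}:5  {2,3,4,5,6}:20
  start at 0(a): 30
  start at 3(b): 6
  start at 6(y): 6
sum over floor = 42

42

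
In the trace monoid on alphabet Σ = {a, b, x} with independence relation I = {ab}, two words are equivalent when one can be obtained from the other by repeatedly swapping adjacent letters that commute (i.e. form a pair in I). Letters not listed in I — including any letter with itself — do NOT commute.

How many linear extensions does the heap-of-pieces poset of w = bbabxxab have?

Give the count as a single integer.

8

drop 0:b onto floor
drop 1:b onto {0:b}
drop 2:a onto floor
drop 3:b onto {1:b}
drop 4:x onto {2:a, 3:b}
drop 5:x onto {4:x}
drop 6:a onto {5:x}
drop 7:b onto {5:x}
ground layer = {0:b, 2:a}
drop-orders for the pieces not yet dropped (sum over which currently-grounded one goes next):
  1 to go: {6} 1  {7} 1
  2 to go: {6,7} 2
  3 to go: {5,6,7} 2
  4 to go: {4,5,6,7} 2
  5 to go: {2,4,5,6,7} 2  {3,4,5,6,7} 2
  6 to go: {1,3,4,5,6,7} 2  {2,3,4,5,6,7} 4
  if 0:b drops first: 6 orders
  if 2:a drops first: 2 orders
heap linearizations: 8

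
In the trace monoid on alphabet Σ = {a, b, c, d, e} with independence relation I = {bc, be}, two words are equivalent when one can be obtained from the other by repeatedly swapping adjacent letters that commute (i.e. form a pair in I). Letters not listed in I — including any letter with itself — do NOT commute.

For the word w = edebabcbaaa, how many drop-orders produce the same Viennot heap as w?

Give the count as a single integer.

0(e) covers ∅
1(d) covers 0:e
2(e) covers 1:d
3(b) covers 1:d
4(a) covers 2:e, 3:b
5(b) covers 4:a
6(c) covers 4:a
7(b) covers 5:b
8(a) covers 6:c, 7:b
9(a) covers 8:a
10(a) covers 9:a
floor of heap: 0:e
completions by unplaced set U, small U first (add the entries for U minus each lowest piece of U):
  |U|=1: {10}:1
  |U|=2: {9,10}:1
  |U|=3: {8,9,10}:1
  |U|=4: {6,8,9,10}:1  {7,8,9,10}:1
  |U|=5: {5,7,8,9,10}:1  {6,7,8,9,10}:2
  |U|=6: {5,6,7,8,9,10}:3
  |U|=7: {4,5,6,7,8,9,10}:3
  |U|=8: {2,4,5,6,7,8,9,10}:3  {3,4,5,6,7,8,9,10}:3
  |U|=9: {2,3,4,5,6,7,8,9,10}:6
  start at 0(e): 6

6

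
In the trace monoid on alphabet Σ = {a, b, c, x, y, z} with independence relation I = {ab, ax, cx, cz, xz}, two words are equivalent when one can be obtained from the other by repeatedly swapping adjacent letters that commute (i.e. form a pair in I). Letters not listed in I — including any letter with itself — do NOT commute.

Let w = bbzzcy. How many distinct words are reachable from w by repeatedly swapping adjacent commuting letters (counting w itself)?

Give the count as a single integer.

0(b) covers ∅
1(b) covers 0:b
2(z) covers 1:b
3(z) covers 2:z
4(c) covers 1:b
5(y) covers 3:z, 4:c
floor of heap: 0:b
completions by unplaced set U, small U first (add the entries for U minus each lowest piece of U):
  |U|=1: {5}:1
  |U|=2: {3,5}:1  {4,5}:1
  |U|=3: {2,3,5}:1  {3,4,5}:2
  |U|=4: {2,3,4,5}:3
  start at 0(b): 3

3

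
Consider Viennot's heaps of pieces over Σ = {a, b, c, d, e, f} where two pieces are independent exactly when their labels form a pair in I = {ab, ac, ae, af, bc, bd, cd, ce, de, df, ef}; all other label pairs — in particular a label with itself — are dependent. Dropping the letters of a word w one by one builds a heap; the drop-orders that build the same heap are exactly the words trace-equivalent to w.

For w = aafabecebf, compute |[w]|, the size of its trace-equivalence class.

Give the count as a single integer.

600

#0=a has no predecessor
#1=a depends on [0:a]
#2=f has no predecessor
#3=a depends on [1:a]
#4=b depends on [2:f]
#5=e depends on [4:b]
#6=c depends on [2:f]
#7=e depends on [5:e]
#8=b depends on [7:e]
#9=f depends on [6:c, 8:b]
sources: [0:a, 2:f]
N(rest) = Σ N(rest − s) over sources s of rest; N(one piece) = 1:
  size 1 → [3]=1  [9]=1
  size 2 → [1,3]=1  [3,9]=2  [6,9]=1  [8,9]=1
  size 3 → [0,1,3]=1  [1,3,9]=3  [3,6,9]=3  [3,8,9]=3  [6,8,9]=2  [7,8,9]=1
  size 4 → [0,1,3,9]=4  [1,3,6,9]=6  [1,3,8,9]=6  [3,6,8,9]=8  [3,7,8,9]=4  [5,7,8,9]=1  [6,7,8,9]=3
  size 5 → [0,1,3,6,9]=10  [0,1,3,8,9]=10  [1,3,6,8,9]=20  [1,3,7,8,9]=10  [3,5,7,8,9]=5  [3,6,7,8,9]=15  [4,5,7,8,9]=1  [5,6,7,8,9]=4
  size 6 → [0,1,3,6,8,9]=40  [0,1,3,7,8,9]=20  [1,3,5,7,8,9]=15  [1,3,6,7,8,9]=45  [3,4,5,7,8,9]=6  [3,5,6,7,8,9]=24  [4,5,6,7,8,9]=5
  size 7 → [0,1,3,5,7,8,9]=35  [0,1,3,6,7,8,9]=105  [1,3,4,5,7,8,9]=21  [1,3,5,6,7,8,9]=84  [2,4,5,6,7,8,9]=5  [3,4,5,6,7,8,9]=35
  size 8 → [0,1,3,4,5,7,8,9]=56  [0,1,3,5,6,7,8,9]=224  [1,3,4,5,6,7,8,9]=140  [2,3,4,5,6,7,8,9]=40
  first=0(a) contributes 180
  first=2(f) contributes 420
|[w]| = 600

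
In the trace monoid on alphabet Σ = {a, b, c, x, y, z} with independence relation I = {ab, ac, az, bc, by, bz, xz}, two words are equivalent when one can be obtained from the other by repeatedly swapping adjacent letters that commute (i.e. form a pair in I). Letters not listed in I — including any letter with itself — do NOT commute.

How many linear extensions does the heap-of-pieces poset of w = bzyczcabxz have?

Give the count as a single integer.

0(b) covers ∅
1(z) covers ∅
2(y) covers 1:z
3(c) covers 2:y
4(z) covers 3:c
5(c) covers 4:z
6(a) covers 2:y
7(b) covers 0:b
8(x) covers 5:c, 6:a, 7:b
9(z) covers 5:c
floor of heap: 0:b, 1:z
completions by unplaced set U, small U first (add the entries for U minus each lowest piece of U):
  |U|=1: {8}:1  {9}:1
  |U|=2: {6,8}:1  {7,8}:1  {8,9}:2
  |U|=3: {0,7,8}:1  {5,8,9}:2  {6,7,8}:2  {6,8,9}:3  {7,8,9}:3
  |U|=4: {0,6,7,8}:3  {0,7,8,9}:4  {4,5,8,9}:2  {5,6,8,9}:5  {5,7,8,9}:5  {6,7,8,9}:8
  |U|=5: {0,5,7,8,9}:9  {0,6,7,8,9}:15  {3,4,5,8,9}:2  {4,5,6,8,9}:7  {4,5,7,8,9}:7  {5,6,7,8,9}:18
  |U|=6: {0,4,5,7,8,9}:16  {0,5,6,7,8,9}:42  {3,4,5,6,8,9}:9  {3,4,5,7,8,9}:9  {4,5,6,7,8,9}:32
  |U|=7: {0,3,4,5,7,8,9}:25  {0,4,5,6,7,8,9}:90  {2,3,4,5,6,8,9}:9  {3,4,5,6,7,8,9}:50
  |U|=8: {0,3,4,5,6,7,8,9}:165  {1,2,3,4,5,6,8,9}:9  {2,3,4,5,6,7,8,9}:59
  start at 0(b): 68
  start at 1(z): 224
sum over floor = 292

292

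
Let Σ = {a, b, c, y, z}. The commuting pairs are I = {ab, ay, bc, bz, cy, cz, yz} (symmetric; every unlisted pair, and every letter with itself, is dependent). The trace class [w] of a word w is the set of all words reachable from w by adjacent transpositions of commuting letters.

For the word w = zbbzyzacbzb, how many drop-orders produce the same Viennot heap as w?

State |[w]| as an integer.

drop 0:z onto floor
drop 1:b onto floor
drop 2:b onto {1:b}
drop 3:z onto {0:z}
drop 4:y onto {2:b}
drop 5:z onto {3:z}
drop 6:a onto {5:z}
drop 7:c onto {6:a}
drop 8:b onto {4:y}
drop 9:z onto {6:a}
drop 10:b onto {8:b}
ground layer = {0:z, 1:b}
drop-orders for the pieces not yet dropped (sum over which currently-grounded one goes next):
  1 to go: {7} 1  {9} 1  {10} 1
  2 to go: {7,9} 2  {7,10} 2  {8,10} 1  {9,10} 2
  3 to go: {4,8,10} 1  {6,7,9} 2  {7,8,10} 3  {7,9,10} 6  {8,9,10} 3
  4 to go: {2,4,8,10} 1  {4,7,8,10} 4  {4,8,9,10} 4  {5,6,7,9} 2  {6,7,9,10} 8  {7,8,9,10} 12
  5 to go: {1,2,4,8,10} 1  {2,4,7,8,10} 5  {2,4,8,9,10} 5  {3,5,6,7,9} 2  {4,7,8,9,10} 20  {5,6,7,9,10} 10  {6,7,8,9,10} 20
  6 to go: {0,3,5,6,7,9} 2  {1,2,4,7,8,10} 6  {1,2,4,8,9,10} 6  {2,4,7,8,9,10} 30  {3,5,6,7,9,10} 12  {4,6,7,8,9,10} 40  {5,6,7,8,9,10} 30
  7 to go: {0,3,5,6,7,9,10} 14  {1,2,4,7,8,9,10} 42  {2,4,6,7,8,9,10} 70  {3,5,6,7,8,9,10} 42  {4,5,6,7,8,9,10} 70
  8 to go: {0,3,5,6,7,8,9,10} 56  {1,2,4,6,7,8,9,10} 112  {2,4,5,6,7,8,9,10} 140  {3,4,5,6,7,8,9,10} 112
  9 to go: {0,3,4,5,6,7,8,9,10} 168  {1,2,4,5,6,7,8,9,10} 252  {2,3,4,5,6,7,8,9,10} 252
  if 0:z drops first: 504 orders
  if 1:b drops first: 420 orders
heap linearizations: 924

924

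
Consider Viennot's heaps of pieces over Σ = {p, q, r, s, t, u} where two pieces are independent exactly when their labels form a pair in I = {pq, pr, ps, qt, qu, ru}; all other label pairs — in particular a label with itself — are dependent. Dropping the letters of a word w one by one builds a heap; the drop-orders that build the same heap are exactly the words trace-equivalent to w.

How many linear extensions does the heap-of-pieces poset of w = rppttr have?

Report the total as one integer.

#0=r has no predecessor
#1=p has no predecessor
#2=p depends on [1:p]
#3=t depends on [0:r, 2:p]
#4=t depends on [3:t]
#5=r depends on [4:t]
sources: [0:r, 1:p]
N(rest) = Σ N(rest − s) over sources s of rest; N(one piece) = 1:
  size 1 → [5]=1
  size 2 → [4,5]=1
  size 3 → [3,4,5]=1
  size 4 → [0,3,4,5]=1  [2,3,4,5]=1
  first=0(r) contributes 1
  first=1(p) contributes 2
|[w]| = 3

3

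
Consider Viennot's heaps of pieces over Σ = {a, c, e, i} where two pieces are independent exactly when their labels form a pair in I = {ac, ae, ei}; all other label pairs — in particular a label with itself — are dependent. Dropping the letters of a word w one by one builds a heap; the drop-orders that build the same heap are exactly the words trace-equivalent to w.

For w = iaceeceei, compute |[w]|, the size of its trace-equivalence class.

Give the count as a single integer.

0(i) covers ∅
1(a) covers 0:i
2(c) covers 0:i
3(e) covers 2:c
4(e) covers 3:e
5(c) covers 4:e
6(e) covers 5:c
7(e) covers 6:e
8(i) covers 1:a, 5:c
floor of heap: 0:i
completions by unplaced set U, small U first (add the entries for U minus each lowest piece of U):
  |U|=1: {7}:1  {8}:1
  |U|=2: {1,8}:1  {6,7}:1  {7,8}:2
  |U|=3: {1,7,8}:3  {6,7,8}:3
  |U|=4: {1,6,7,8}:6  {5,6,7,8}:3
  |U|=5: {1,5,6,7,8}:9  {4,5,6,7,8}:3
  |U|=6: {1,4,5,6,7,8}:12  {3,4,5,6,7,8}:3
  |U|=7: {1,3,4,5,6,7,8}:15  {2,3,4,5,6,7,8}:3
  start at 0(i): 18

18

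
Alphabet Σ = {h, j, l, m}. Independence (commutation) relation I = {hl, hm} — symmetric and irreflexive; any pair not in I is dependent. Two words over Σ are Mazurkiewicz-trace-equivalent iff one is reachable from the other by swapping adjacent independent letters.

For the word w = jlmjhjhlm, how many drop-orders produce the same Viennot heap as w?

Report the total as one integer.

piece 0:j — minimal
piece 1:l rests on {0:j}
piece 2:m rests on {1:l}
piece 3:j rests on {2:m}
piece 4:h rests on {3:j}
piece 5:j rests on {4:h}
piece 6:h rests on {5:j}
piece 7:l rests on {5:j}
piece 8:m rests on {7:l}
minimal pieces: {0:j}
ways to finish when only these pieces remain (= sum over removing one remaining piece with nothing left below it):
  1 left: {6}→1  {8}→1
  2 left: {6,8}→2  {7,8}→1
  3 left: {6,7,8}→3
  4 left: {5,6,7,8}→3
  5 left: {4,5,6,7,8}→3
  6 left: {3,4,5,6,7,8}→3
  7 left: {2,3,4,5,6,7,8}→3
  placing 0:j first → 3 extensions

3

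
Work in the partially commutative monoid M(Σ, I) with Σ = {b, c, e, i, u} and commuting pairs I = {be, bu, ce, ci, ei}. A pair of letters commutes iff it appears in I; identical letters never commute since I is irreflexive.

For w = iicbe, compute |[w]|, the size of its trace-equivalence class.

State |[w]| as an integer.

#0=i has no predecessor
#1=i depends on [0:i]
#2=c has no predecessor
#3=b depends on [1:i, 2:c]
#4=e has no predecessor
sources: [0:i, 2:c, 4:e]
N(rest) = Σ N(rest − s) over sources s of rest; N(one piece) = 1:
  size 1 → [3]=1  [4]=1
  size 2 → [1,3]=1  [2,3]=1  [3,4]=2
  size 3 → [0,1,3]=1  [1,2,3]=2  [1,3,4]=3  [2,3,4]=3
  first=0(i) contributes 8
  first=2(c) contributes 4
  first=4(e) contributes 3
|[w]| = 15

15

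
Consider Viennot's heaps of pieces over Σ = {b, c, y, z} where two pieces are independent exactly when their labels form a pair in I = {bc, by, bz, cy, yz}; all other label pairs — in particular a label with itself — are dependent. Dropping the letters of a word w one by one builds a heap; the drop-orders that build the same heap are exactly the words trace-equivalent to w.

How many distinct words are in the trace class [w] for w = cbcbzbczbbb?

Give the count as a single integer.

0(c) covers ∅
1(b) covers ∅
2(c) covers 0:c
3(b) covers 1:b
4(z) covers 2:c
5(b) covers 3:b
6(c) covers 4:z
7(z) covers 6:c
8(b) covers 5:b
9(b) covers 8:b
10(b) covers 9:b
floor of heap: 0:c, 1:b
completions by unplaced set U, small U first (add the entries for U minus each lowest piece of U):
  |U|=1: {7}:1  {10}:1
  |U|=2: {6,7}:1  {7,10}:2  {9,10}:1
  |U|=3: {4,6,7}:1  {6,7,10}:3  {7,9,10}:3  {8,9,10}:1
  |U|=4: {2,4,6,7}:1  {4,6,7,10}:4  {5,8,9,10}:1  {6,7,9,10}:6  {7,8,9,10}:4
  |U|=5: {0,2,4,6,7}:1  {2,4,6,7,10}:5  {3,5,8,9,10}:1  {4,6,7,9,10}:10  {5,7,8,9,10}:5  {6,7,8,9,10}:10
  |U|=6: {0,2,4,6,7,10}:6  {1,3,5,8,9,10}:1  {2,4,6,7,9,10}:15  {3,5,7,8,9,10}:6  {4,6,7,8,9,10}:20  {5,6,7,8,9,10}:15
  |U|=7: {0,2,4,6,7,9,10}:21  {1,3,5,7,8,9,10}:7  {2,4,6,7,8,9,10}:35  {3,5,6,7,8,9,10}:21  {4,5,6,7,8,9,10}:35
  |U|=8: {0,2,4,6,7,8,9,10}:56  {1,3,5,6,7,8,9,10}:28  {2,4,5,6,7,8,9,10}:70  {3,4,5,6,7,8,9,10}:56
  |U|=9: {0,2,4,5,6,7,8,9,10}:126  {1,3,4,5,6,7,8,9,10}:84  {2,3,4,5,6,7,8,9,10}:126
  start at 0(c): 210
  start at 1(b): 252
sum over floor = 462

462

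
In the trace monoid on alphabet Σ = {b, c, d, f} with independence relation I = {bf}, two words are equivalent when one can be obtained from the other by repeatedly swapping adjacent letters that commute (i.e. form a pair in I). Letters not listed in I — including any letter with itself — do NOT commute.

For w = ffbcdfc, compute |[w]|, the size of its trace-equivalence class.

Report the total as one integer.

3

drop 0:f onto floor
drop 1:f onto {0:f}
drop 2:b onto floor
drop 3:c onto {1:f, 2:b}
drop 4:d onto {3:c}
drop 5:f onto {4:d}
drop 6:c onto {5:f}
ground layer = {0:f, 2:b}
drop-orders for the pieces not yet dropped (sum over which currently-grounded one goes next):
  1 to go: {6} 1
  2 to go: {5,6} 1
  3 to go: {4,5,6} 1
  4 to go: {3,4,5,6} 1
  5 to go: {1,3,4,5,6} 1  {2,3,4,5,6} 1
  if 0:f drops first: 2 orders
  if 2:b drops first: 1 orders
heap linearizations: 3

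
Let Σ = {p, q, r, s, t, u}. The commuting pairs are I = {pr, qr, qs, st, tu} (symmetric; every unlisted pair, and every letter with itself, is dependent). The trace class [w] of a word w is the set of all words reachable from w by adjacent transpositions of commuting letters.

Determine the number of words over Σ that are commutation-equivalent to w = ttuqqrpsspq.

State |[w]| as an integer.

drop 0:t onto floor
drop 1:t onto {0:t}
drop 2:u onto floor
drop 3:q onto {1:t, 2:u}
drop 4:q onto {3:q}
drop 5:r onto {1:t, 2:u}
drop 6:p onto {4:q}
drop 7:s onto {5:r, 6:p}
drop 8:s onto {7:s}
drop 9:p onto {8:s}
drop 10:q onto {9:p}
ground layer = {0:t, 2:u}
drop-orders for the pieces not yet dropped (sum over which currently-grounded one goes next):
  1 to go: {10} 1
  2 to go: {9,10} 1
  3 to go: {8,9,10} 1
  4 to go: {7,8,9,10} 1
  5 to go: {5,7,8,9,10} 1  {6,7,8,9,10} 1
  6 to go: {4,6,7,8,9,10} 1  {5,6,7,8,9,10} 2
  7 to go: {3,4,6,7,8,9,10} 1  {4,5,6,7,8,9,10} 3
  8 to go: {3,4,5,6,7,8,9,10} 4
  9 to go: {1,3,4,5,6,7,8,9,10} 4  {2,3,4,5,6,7,8,9,10} 4
  if 0:t drops first: 8 orders
  if 2:u drops first: 4 orders
heap linearizations: 12

12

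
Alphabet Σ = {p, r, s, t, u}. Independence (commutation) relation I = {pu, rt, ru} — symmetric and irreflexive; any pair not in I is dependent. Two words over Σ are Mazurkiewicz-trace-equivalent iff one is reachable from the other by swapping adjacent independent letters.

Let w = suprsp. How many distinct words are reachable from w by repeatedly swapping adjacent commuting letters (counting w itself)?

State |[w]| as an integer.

piece 0:s — minimal
piece 1:u rests on {0:s}
piece 2:p rests on {0:s}
piece 3:r rests on {2:p}
piece 4:s rests on {1:u, 3:r}
piece 5:p rests on {4:s}
minimal pieces: {0:s}
ways to finish when only these pieces remain (= sum over removing one remaining piece with nothing left below it):
  1 left: {5}→1
  2 left: {4,5}→1
  3 left: {1,4,5}→1  {3,4,5}→1
  4 left: {1,3,4,5}→2  {2,3,4,5}→1
  placing 0:s first → 3 extensions

3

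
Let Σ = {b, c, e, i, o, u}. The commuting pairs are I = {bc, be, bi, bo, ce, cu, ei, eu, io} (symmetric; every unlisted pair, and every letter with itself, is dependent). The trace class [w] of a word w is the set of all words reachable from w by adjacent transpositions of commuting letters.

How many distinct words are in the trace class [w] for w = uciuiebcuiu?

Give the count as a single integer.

piece 0:u — minimal
piece 1:c — minimal
piece 2:i rests on {0:u, 1:c}
piece 3:u rests on {2:i}
piece 4:i rests on {3:u}
piece 5:e — minimal
piece 6:b rests on {3:u}
piece 7:c rests on {4:i}
piece 8:u rests on {4:i, 6:b}
piece 9:i rests on {7:c, 8:u}
piece 10:u rests on {9:i}
minimal pieces: {0:u, 1:c, 5:e}
ways to finish when only these pieces remain (= sum over removing one remaining piece with nothing left below it):
  1 left: {5}→1  {10}→1
  2 left: {5,10}→2  {9,10}→1
  3 left: {5,9,10}→3  {7,9,10}→1  {8,9,10}→1
  4 left: {5,7,9,10}→4  {5,8,9,10}→4  {6,8,9,10}→1  {7,8,9,10}→2
  5 left: {4,7,8,9,10}→2  {5,6,8,9,10}→5  {5,7,8,9,10}→10  {6,7,8,9,10}→3
  6 left: {4,5,7,8,9,10}→12  {4,6,7,8,9,10}→5  {5,6,7,8,9,10}→18
  7 left: {3,4,6,7,8,9,10}→5  {4,5,6,7,8,9,10}→35
  8 left: {2,3,4,6,7,8,9,10}→5  {3,4,5,6,7,8,9,10}→40
  9 left: {0,2,3,4,6,7,8,9,10}→5  {1,2,3,4,6,7,8,9,10}→5  {2,3,4,5,6,7,8,9,10}→45
  placing 0:u first → 50 extensions
  placing 1:c first → 50 extensions
  placing 5:e first → 10 extensions
total linear extensions = 110

110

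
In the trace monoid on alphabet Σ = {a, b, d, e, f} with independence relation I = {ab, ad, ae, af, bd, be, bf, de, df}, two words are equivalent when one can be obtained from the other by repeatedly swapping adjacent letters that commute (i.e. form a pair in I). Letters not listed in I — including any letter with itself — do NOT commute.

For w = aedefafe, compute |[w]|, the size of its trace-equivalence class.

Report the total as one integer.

#0=a has no predecessor
#1=e has no predecessor
#2=d has no predecessor
#3=e depends on [1:e]
#4=f depends on [3:e]
#5=a depends on [0:a]
#6=f depends on [4:f]
#7=e depends on [6:f]
sources: [0:a, 1:e, 2:d]
N(rest) = Σ N(rest − s) over sources s of rest; N(one piece) = 1:
  size 1 → [2]=1  [5]=1  [7]=1
  size 2 → [0,5]=1  [2,5]=2  [2,7]=2  [5,7]=2  [6,7]=1
  size 3 → [0,2,5]=3  [0,5,7]=3  [2,5,7]=6  [2,6,7]=3  [4,6,7]=1  [5,6,7]=3
  size 4 → [0,2,5,7]=12  [0,5,6,7]=6  [2,4,6,7]=4  [2,5,6,7]=12  [3,4,6,7]=1  [4,5,6,7]=4
  size 5 → [0,2,5,6,7]=30  [0,4,5,6,7]=10  [1,3,4,6,7]=1  [2,3,4,6,7]=5  [2,4,5,6,7]=20  [3,4,5,6,7]=5
  size 6 → [0,2,4,5,6,7]=60  [0,3,4,5,6,7]=15  [1,2,3,4,6,7]=6  [1,3,4,5,6,7]=6  [2,3,4,5,6,7]=30
  first=0(a) contributes 42
  first=1(e) contributes 105
  first=2(d) contributes 21
|[w]| = 168

168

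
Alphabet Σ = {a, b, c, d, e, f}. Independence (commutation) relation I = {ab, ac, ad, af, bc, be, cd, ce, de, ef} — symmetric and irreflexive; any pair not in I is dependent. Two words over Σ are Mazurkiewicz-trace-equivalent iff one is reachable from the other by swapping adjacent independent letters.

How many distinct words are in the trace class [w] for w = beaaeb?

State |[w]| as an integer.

15

0(b) covers ∅
1(e) covers ∅
2(a) covers 1:e
3(a) covers 2:a
4(e) covers 3:a
5(b) covers 0:b
floor of heap: 0:b, 1:e
completions by unplaced set U, small U first (add the entries for U minus each lowest piece of U):
  |U|=1: {4}:1  {5}:1
  |U|=2: {0,5}:1  {3,4}:1  {4,5}:2
  |U|=3: {0,4,5}:3  {2,3,4}:1  {3,4,5}:3
  |U|=4: {0,3,4,5}:6  {1,2,3,4}:1  {2,3,4,5}:4
  start at 0(b): 5
  start at 1(e): 10
sum over floor = 15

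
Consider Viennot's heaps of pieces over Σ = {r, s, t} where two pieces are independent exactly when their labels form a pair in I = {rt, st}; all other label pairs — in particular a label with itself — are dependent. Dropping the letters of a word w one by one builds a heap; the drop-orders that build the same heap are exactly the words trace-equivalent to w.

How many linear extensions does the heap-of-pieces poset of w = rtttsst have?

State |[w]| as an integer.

piece 0:r — minimal
piece 1:t — minimal
piece 2:t rests on {1:t}
piece 3:t rests on {2:t}
piece 4:s rests on {0:r}
piece 5:s rests on {4:s}
piece 6:t rests on {3:t}
minimal pieces: {0:r, 1:t}
ways to finish when only these pieces remain (= sum over removing one remaining piece with nothing left below it):
  1 left: {5}→1  {6}→1
  2 left: {3,6}→1  {4,5}→1  {5,6}→2
  3 left: {0,4,5}→1  {2,3,6}→1  {3,5,6}→3  {4,5,6}→3
  4 left: {0,4,5,6}→4  {1,2,3,6}→1  {2,3,5,6}→4  {3,4,5,6}→6
  5 left: {0,3,4,5,6}→10  {1,2,3,5,6}→5  {2,3,4,5,6}→10
  placing 0:r first → 15 extensions
  placing 1:t first → 20 extensions
total linear extensions = 35

35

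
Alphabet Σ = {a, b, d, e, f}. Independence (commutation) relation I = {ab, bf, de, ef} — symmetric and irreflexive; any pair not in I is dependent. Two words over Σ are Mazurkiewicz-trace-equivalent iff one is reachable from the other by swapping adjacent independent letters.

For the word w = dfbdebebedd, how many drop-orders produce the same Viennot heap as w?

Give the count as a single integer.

15

piece 0:d — minimal
piece 1:f rests on {0:d}
piece 2:b rests on {0:d}
piece 3:d rests on {1:f, 2:b}
piece 4:e rests on {2:b}
piece 5:b rests on {3:d, 4:e}
piece 6:e rests on {5:b}
piece 7:b rests on {6:e}
piece 8:e rests on {7:b}
piece 9:d rests on {7:b}
piece 10:d rests on {9:d}
minimal pieces: {0:d}
ways to finish when only these pieces remain (= sum over removing one remaining piece with nothing left below it):
  1 left: {8}→1  {10}→1
  2 left: {8,10}→2  {9,10}→1
  3 left: {8,9,10}→3
  4 left: {7,8,9,10}→3
  5 left: {6,7,8,9,10}→3
  6 left: {5,6,7,8,9,10}→3
  7 left: {3,5,6,7,8,9,10}→3  {4,5,6,7,8,9,10}→3
  8 left: {1,3,5,6,7,8,9,10}→3  {3,4,5,6,7,8,9,10}→6
  9 left: {1,3,4,5,6,7,8,9,10}→9  {2,3,4,5,6,7,8,9,10}→6
  placing 0:d first → 15 extensions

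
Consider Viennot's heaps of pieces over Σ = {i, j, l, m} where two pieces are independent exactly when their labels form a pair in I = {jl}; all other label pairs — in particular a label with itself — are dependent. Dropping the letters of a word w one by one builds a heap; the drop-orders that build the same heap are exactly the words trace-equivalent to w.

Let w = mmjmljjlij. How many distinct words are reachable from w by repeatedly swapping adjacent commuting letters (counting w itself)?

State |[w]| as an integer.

6

#0=m has no predecessor
#1=m depends on [0:m]
#2=j depends on [1:m]
#3=m depends on [2:j]
#4=l depends on [3:m]
#5=j depends on [3:m]
#6=j depends on [5:j]
#7=l depends on [4:l]
#8=i depends on [6:j, 7:l]
#9=j depends on [8:i]
sources: [0:m]
N(rest) = Σ N(rest − s) over sources s of rest; N(one piece) = 1:
  size 1 → [9]=1
  size 2 → [8,9]=1
  size 3 → [6,8,9]=1  [7,8,9]=1
  size 4 → [4,7,8,9]=1  [5,6,8,9]=1  [6,7,8,9]=2
  size 5 → [4,6,7,8,9]=3  [5,6,7,8,9]=3
  size 6 → [4,5,6,7,8,9]=6
  size 7 → [3,4,5,6,7,8,9]=6
  size 8 → [2,3,4,5,6,7,8,9]=6
  first=0(m) contributes 6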